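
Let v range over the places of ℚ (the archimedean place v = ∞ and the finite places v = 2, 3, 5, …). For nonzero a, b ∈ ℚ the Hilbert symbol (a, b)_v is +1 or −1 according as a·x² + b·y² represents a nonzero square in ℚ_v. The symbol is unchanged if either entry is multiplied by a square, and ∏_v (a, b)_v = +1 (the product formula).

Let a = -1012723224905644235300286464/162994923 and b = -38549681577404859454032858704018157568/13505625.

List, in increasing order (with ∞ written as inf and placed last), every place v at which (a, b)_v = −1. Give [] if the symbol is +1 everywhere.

Mod squares: a ≡ -34017, b ≡ -10015603. Check v ∈ {∞, 2, 3, 5, 7, 11, 13, 17, 19, 23, 29, 41, 43}.
v=∞: -34017 < 0 and -10015603 < 0  ⇒  (a,b)_∞ = -1.
v=41: a=41^2·(≡17), b=41^3·(≡1) mod 41; (17|41)=-1, (1|41)=+1; (−1)^{2·3·20}·(-1)^3·(+1)^2 = -1.
v=17: a=17^1·(≡12), b=17^2·(≡2) mod 17; (12|17)=-1, (2|17)=+1; (−1)^{1·2·8}·(-1)^2·(+1)^1 = +1.
v=29: a=29^3·(≡25), b=29^4·(≡8) mod 29; (25|29)=+1, (8|29)=-1; (−1)^{3·4·14}·(+1)^4·(-1)^3 = -1.
v=11: a=11^2·(≡7), b=11^4·(≡7) mod 11; (7|11)=-1, (7|11)=-1; (−1)^{2·4·5}·(-1)^4·(-1)^2 = +1.
v=5: a=5^0·(≡2), b=5^-4·(≡3) mod 5; (2|5)=-1, (3|5)=-1; (−1)^{0·-4·2}·(-1)^-4·(-1)^0 = +1.
v=19: a=19^4·(≡3), b=19^3·(≡2) mod 19; (3|19)=-1, (2|19)=-1; (−1)^{4·3·9}·(-1)^3·(-1)^4 = -1.
v=23: a=23^3·(≡12), b=23^5·(≡5) mod 23; (12|23)=+1, (5|23)=-1; (−1)^{3·5·11}·(+1)^5·(-1)^3 = +1.
v=3: a=3^-9·(≡1), b=3^-2·(≡2) mod 3; (1|3)=+1, (2|3)=-1; (−1)^{-9·-2·1}·(+1)^-2·(-1)^-9 = -1.
v=2: v_2(a)=12, v_2(b)=12; units ≡ 7, 5 (mod 8); ε·ε+αω+βω = 1·0+12·1+12·0 ≡ 0  ⇒  (a,b)_2 = +1.
v=13: a=13^-2·(≡9), b=13^1·(≡3) mod 13; (9|13)=+1, (3|13)=+1; (−1)^{-2·1·6}·(+1)^1·(+1)^-2 = +1.
v=7: a=7^-2·(≡5), b=7^-4·(≡1) mod 7; (5|7)=-1, (1|7)=+1; (−1)^{-2·-4·3}·(-1)^-4·(+1)^-2 = +1.
v=43: a=43^2·(≡12), b=43^3·(≡14) mod 43; (12|43)=-1, (14|43)=+1; (−1)^{2·3·21}·(-1)^3·(+1)^2 = -1.
Ram(-34017, -10015603) = {3, 19, 29, 41, 43, ∞}; no ℚ_3-point on the conic.

[3, 19, 29, 41, 43, inf]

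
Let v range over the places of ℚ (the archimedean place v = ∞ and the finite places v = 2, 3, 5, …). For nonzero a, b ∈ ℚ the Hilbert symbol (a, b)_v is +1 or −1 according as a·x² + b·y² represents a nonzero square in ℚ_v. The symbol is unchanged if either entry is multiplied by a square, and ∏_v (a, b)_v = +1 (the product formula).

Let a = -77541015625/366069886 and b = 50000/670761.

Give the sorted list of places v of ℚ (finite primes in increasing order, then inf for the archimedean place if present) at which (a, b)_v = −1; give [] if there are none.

(a, b) ≡ (-6670, 5) mod (ℚ^×)²; places V = {2, 3, 5, 7, 13, 23, 29, 31, 37, ∞}.
(a,b)_3: α=0, u≡2; β=-4, v≡2 (mod 3); (2|3)=-1, (2|3)=-1; sign (−1)^0·-1^-4·-1^0 = +1.
(a,b)_29: α=1, u≡10; β=0, v≡6 (mod 29); (10|29)=-1, (6|29)=+1; sign (−1)^0·-1^0·+1^1 = +1.
(a,b)_23: α=-1, u≡1; β=0, v≡19 (mod 23); (1|23)=+1, (19|23)=-1; sign (−1)^0·+1^0·-1^-1 = -1.
(a,b)_7: α=-2, u≡4; β=-2, v≡5 (mod 7); (4|7)=+1, (5|7)=-1; sign (−1)^0·+1^-2·-1^-2 = +1.
(a,b)_2: α=-1, β=4; u≡1, v≡5 (mod 8); ε(u)ε(v)=0·0, αω(v)=-1·1, βω(u)=4·0; sum ≡ 1  ⇒  -1.
(a,b)_37: α=2, u≡36; β=0, v≡2 (mod 37); (36|37)=+1, (2|37)=-1; sign (−1)^0·+1^0·-1^2 = +1.
(a,b)_13: α=-2, u≡12; β=-2, v≡7 (mod 13); (12|13)=+1, (7|13)=-1; sign (−1)^0·+1^-2·-1^-2 = +1.
(a,b)_5: α=9, u≡4; β=5, v≡1 (mod 5); (4|5)=+1, (1|5)=+1; sign (−1)^0·+1^5·+1^9 = +1.
(a,b)_31: α=-2, u≡26; β=0, v≡2 (mod 31); (26|31)=-1, (2|31)=+1; sign (−1)^0·-1^0·+1^-2 = +1.
(a,b)_∞: sgn(-6670)=−, sgn(5)=+, so +1.
|Ram(-6670, 5)| = 2, even; anisotropic at {2, 23}.

[2, 23]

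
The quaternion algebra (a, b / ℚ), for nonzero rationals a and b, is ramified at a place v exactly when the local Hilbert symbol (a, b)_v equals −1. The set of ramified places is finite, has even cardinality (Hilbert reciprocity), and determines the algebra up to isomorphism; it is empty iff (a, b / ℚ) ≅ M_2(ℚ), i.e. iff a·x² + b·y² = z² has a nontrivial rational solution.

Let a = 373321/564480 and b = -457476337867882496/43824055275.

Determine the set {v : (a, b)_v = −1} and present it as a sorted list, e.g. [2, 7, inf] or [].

[7, 13, 23, 37]

(a, b) ≡ (5, -77441) mod (ℚ^×)²; places V = {2, 3, 5, 7, 11, 13, 19, 23, 37, 41, 47, ∞}.
(a,b)_19: α=0, u≡1; β=-2, v≡14 (mod 19); (1|19)=+1, (14|19)=-1; sign (−1)^0·+1^-2·-1^0 = +1.
(a,b)_47: α=2, u≡31; β=4, v≡44 (mod 47); (31|47)=-1, (44|47)=-1; sign (−1)^0·-1^4·-1^2 = +1.
(a,b)_5: α=-1, u≡1; β=-2, v≡4 (mod 5); (1|5)=+1, (4|5)=+1; sign (−1)^0·+1^-2·+1^-1 = +1.
(a,b)_3: α=-2, u≡2; β=-2, v≡1 (mod 3); (2|3)=-1, (1|3)=+1; sign (−1)^0·-1^-2·+1^-2 = +1.
(a,b)_37: α=0, u≡22; β=1, v≡11 (mod 37); (22|37)=-1, (11|37)=+1; sign (−1)^0·-1^1·+1^0 = -1.
(a,b)_7: α=-2, u≡5; β=-3, v≡2 (mod 7); (5|7)=-1, (2|7)=+1; sign (−1)^0·-1^-3·+1^-2 = -1.
(a,b)_41: α=0, u≡39; β=2, v≡5 (mod 41); (39|41)=+1, (5|41)=+1; sign (−1)^0·+1^2·+1^0 = +1.
(a,b)_13: α=2, u≡11; β=-1, v≡12 (mod 13); (11|13)=-1, (12|13)=+1; sign (−1)^0·-1^-1·+1^2 = -1.
(a,b)_2: α=-8, β=16; u≡5, v≡7 (mod 8); ε(u)ε(v)=0·1, αω(v)=-8·0, βω(u)=16·1; sum ≡ 0  ⇒  +1.
(a,b)_11: α=0, u≡9; β=-2, v≡6 (mod 11); (9|11)=+1, (6|11)=-1; sign (−1)^0·+1^-2·-1^0 = +1.
(a,b)_∞: sgn(5)=+, sgn(-77441)=−, so +1.
(a,b)_23: α=0, u≡17; β=1, v≡5 (mod 23); (17|23)=-1, (5|23)=-1; sign (−1)^0·-1^1·-1^0 = -1.
|Ram(5, -77441)| = 4, even; anisotropic at {7, 13, 23, 37}.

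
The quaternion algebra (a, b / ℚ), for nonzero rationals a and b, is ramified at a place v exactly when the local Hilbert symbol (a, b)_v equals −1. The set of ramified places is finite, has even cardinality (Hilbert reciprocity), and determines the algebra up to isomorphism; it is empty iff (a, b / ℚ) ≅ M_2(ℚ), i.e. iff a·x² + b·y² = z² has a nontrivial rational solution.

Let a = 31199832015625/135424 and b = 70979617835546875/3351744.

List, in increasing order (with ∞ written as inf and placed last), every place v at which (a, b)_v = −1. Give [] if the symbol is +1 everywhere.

Mod squares: a ≡ 4921, b ≡ 100529. Check v ∈ {∞, 2, 3, 5, 7, 11, 13, 19, 23, 37}.
v=23: a=23^-2·(≡15), b=23^-2·(≡19) mod 23; (15|23)=-1, (19|23)=-1; (−1)^{-2·-2·11}·(-1)^-2·(-1)^-2 = +1.
v=3: a=3^0·(≡1), b=3^-2·(≡2) mod 3; (1|3)=+1, (2|3)=-1; (−1)^{0·-2·1}·(+1)^-2·(-1)^0 = +1.
v=2: v_2(a)=-8, v_2(b)=-6; units ≡ 1, 1 (mod 8); ε·ε+αω+βω = 0·0+-8·0+-6·0 ≡ 0  ⇒  (a,b)_2 = +1.
v=7: a=7^5·(≡5), b=7^6·(≡4) mod 7; (5|7)=-1, (4|7)=+1; (−1)^{5·6·3}·(-1)^6·(+1)^5 = +1.
v=5: a=5^6·(≡1), b=5^8·(≡1) mod 5; (1|5)=+1, (1|5)=+1; (−1)^{6·8·2}·(+1)^8·(+1)^6 = +1.
v=∞: 4921 > 0 and 100529 > 0  ⇒  (a,b)_∞ = +1.
v=11: a=11^0·(≡3), b=11^-1·(≡1) mod 11; (3|11)=+1, (1|11)=+1; (−1)^{0·-1·5}·(+1)^-1·(+1)^0 = +1.
v=13: a=13^2·(≡5), b=13^3·(≡2) mod 13; (5|13)=-1, (2|13)=-1; (−1)^{2·3·6}·(-1)^3·(-1)^2 = -1.
v=19: a=19^1·(≡14), b=19^1·(≡6) mod 19; (14|19)=-1, (6|19)=+1; (−1)^{1·1·9}·(-1)^1·(+1)^1 = +1.
v=37: a=37^1·(≡24), b=37^1·(≡4) mod 37; (24|37)=-1, (4|37)=+1; (−1)^{1·1·18}·(-1)^1·(+1)^1 = -1.
|Ram(4921, 100529)| = 2, even; anisotropic at {13, 37}.

[13, 37]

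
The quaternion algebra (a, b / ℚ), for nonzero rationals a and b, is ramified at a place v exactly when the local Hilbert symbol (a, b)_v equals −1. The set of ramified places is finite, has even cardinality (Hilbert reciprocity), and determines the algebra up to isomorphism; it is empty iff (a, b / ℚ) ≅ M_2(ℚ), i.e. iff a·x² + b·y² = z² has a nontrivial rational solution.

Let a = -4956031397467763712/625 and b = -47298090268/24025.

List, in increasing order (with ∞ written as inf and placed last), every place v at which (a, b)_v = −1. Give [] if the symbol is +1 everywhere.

(a, b) ≡ (-37, -247) mod (ℚ^×)²; places V = {2, 3, 5, 11, 13, 17, 19, 29, 31, 37, ∞}.
(a,b)_11: α=2, u≡6; β=2, v≡8 (mod 11); (6|11)=-1, (8|11)=-1; sign (−1)^0·-1^2·-1^2 = +1.
(a,b)_2: α=10, β=2; u≡3, v≡1 (mod 8); ε(u)ε(v)=1·0, αω(v)=10·0, βω(u)=2·1; sum ≡ 0  ⇒  +1.
(a,b)_5: α=-4, u≡3; β=-2, v≡2 (mod 5); (3|5)=-1, (2|5)=-1; sign (−1)^0·-1^-2·-1^-4 = +1.
(a,b)_13: α=0, u≡5; β=1, v≡5 (mod 13); (5|13)=-1, (5|13)=-1; sign (−1)^0·-1^1·-1^0 = -1.
(a,b)_∞: sgn(-37)=−, sgn(-247)=−, so -1.
(a,b)_3: α=2, u≡2; β=0, v≡2 (mod 3); (2|3)=-1, (2|3)=-1; sign (−1)^0·-1^0·-1^2 = +1.
(a,b)_17: α=2, u≡14; β=2, v≡8 (mod 17); (14|17)=-1, (8|17)=+1; sign (−1)^0·-1^2·+1^2 = +1.
(a,b)_31: α=0, u≡20; β=-2, v≡7 (mod 31); (20|31)=+1, (7|31)=+1; sign (−1)^0·+1^-2·+1^0 = +1.
(a,b)_19: α=2, u≡6; β=1, v≡5 (mod 19); (6|19)=+1, (5|19)=+1; sign (−1)^0·+1^1·+1^2 = +1.
(a,b)_37: α=3, u≡11; β=2, v≡16 (mod 37); (11|37)=+1, (16|37)=+1; sign (−1)^0·+1^2·+1^3 = +1.
(a,b)_29: α=2, u≡19; β=0, v≡18 (mod 29); (19|29)=-1, (18|29)=-1; sign (−1)^0·-1^0·-1^2 = +1.
(-37, -247 / ℚ) ramifies at {13, ∞}: a division algebra.

[13, inf]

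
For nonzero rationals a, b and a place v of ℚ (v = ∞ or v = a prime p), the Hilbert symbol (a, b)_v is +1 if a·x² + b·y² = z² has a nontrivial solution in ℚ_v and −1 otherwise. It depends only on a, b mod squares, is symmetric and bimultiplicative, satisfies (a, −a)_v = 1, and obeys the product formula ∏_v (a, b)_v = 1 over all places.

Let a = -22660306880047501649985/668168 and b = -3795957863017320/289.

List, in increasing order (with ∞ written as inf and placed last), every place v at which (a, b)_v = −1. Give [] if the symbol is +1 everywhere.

[7, 13, 31, inf]

Mod squares: a ≡ -194370, b ≡ -2730. Check v ∈ {∞, 2, 3, 5, 7, 11, 13, 17, 19, 31}.
v=19: a=19^3·(≡17), b=19^2·(≡1) mod 19; (17|19)=+1, (1|19)=+1; (−1)^{3·2·9}·(+1)^2·(+1)^3 = +1.
v=5: a=5^1·(≡1), b=5^1·(≡4) mod 5; (1|5)=+1, (4|5)=+1; (−1)^{1·1·2}·(+1)^1·(+1)^1 = +1.
v=7: a=7^4·(≡6), b=7^3·(≡1) mod 7; (6|7)=-1, (1|7)=+1; (−1)^{4·3·3}·(-1)^3·(+1)^4 = -1.
v=∞: -194370 < 0 and -2730 < 0  ⇒  (a,b)_∞ = -1.
v=2: v_2(a)=-3, v_2(b)=3; units ≡ 7, 3 (mod 8); ε·ε+αω+βω = 1·1+-3·1+3·0 ≡ 0  ⇒  (a,b)_2 = +1.
v=31: a=31^3·(≡23), b=31^2·(≡6) mod 31; (23|31)=-1, (6|31)=-1; (−1)^{3·2·15}·(-1)^2·(-1)^3 = -1.
v=11: a=11^3·(≡6), b=11^2·(≡5) mod 11; (6|11)=-1, (5|11)=+1; (−1)^{3·2·5}·(-1)^2·(+1)^3 = +1.
v=17: a=17^-4·(≡2), b=17^-2·(≡3) mod 17; (2|17)=+1, (3|17)=-1; (−1)^{-4·-2·8}·(+1)^-2·(-1)^-4 = +1.
v=3: a=3^5·(≡1), b=3^1·(≡2) mod 3; (1|3)=+1, (2|3)=-1; (−1)^{5·1·1}·(+1)^1·(-1)^5 = +1.
v=13: a=13^4·(≡7), b=13^3·(≡5) mod 13; (7|13)=-1, (5|13)=-1; (−1)^{4·3·6}·(-1)^3·(-1)^4 = -1.
(-194370, -2730 / ℚ) ramifies at {7, 13, 31, ∞}: a division algebra.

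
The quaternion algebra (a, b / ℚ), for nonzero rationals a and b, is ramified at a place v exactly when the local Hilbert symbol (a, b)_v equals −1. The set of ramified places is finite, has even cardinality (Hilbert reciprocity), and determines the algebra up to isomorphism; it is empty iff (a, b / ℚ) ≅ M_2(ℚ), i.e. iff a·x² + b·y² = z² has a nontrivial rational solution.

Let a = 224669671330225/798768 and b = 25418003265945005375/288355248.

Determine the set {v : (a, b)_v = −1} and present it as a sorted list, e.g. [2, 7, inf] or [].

[5, 17]

Mod squares: a ≡ 3, b ≡ 2805. Check v ∈ {∞, 2, 3, 5, 11, 17, 19, 23, 41, 43}.
v=5: a=5^2·(≡3), b=5^3·(≡1) mod 5; (3|5)=-1, (1|5)=+1; (−1)^{2·3·2}·(-1)^3·(+1)^2 = -1.
v=41: a=41^2·(≡24), b=41^2·(≡34) mod 41; (24|41)=-1, (34|41)=-1; (−1)^{2·2·20}·(-1)^2·(-1)^2 = +1.
v=3: a=3^-3·(≡1), b=3^-3·(≡2) mod 3; (1|3)=+1, (2|3)=-1; (−1)^{-3·-3·1}·(+1)^-3·(-1)^-3 = +1.
v=19: a=19^0·(≡12), b=19^-2·(≡13) mod 19; (12|19)=-1, (13|19)=-1; (−1)^{0·-2·9}·(-1)^-2·(-1)^0 = +1.
v=17: a=17^4·(≡12), b=17^5·(≡7) mod 17; (12|17)=-1, (7|17)=-1; (−1)^{4·5·8}·(-1)^5·(-1)^4 = -1.
v=23: a=23^2·(≡8), b=23^2·(≡22) mod 23; (8|23)=+1, (22|23)=-1; (−1)^{2·2·11}·(+1)^2·(-1)^2 = +1.
v=11: a=11^2·(≡4), b=11^5·(≡6) mod 11; (4|11)=+1, (6|11)=-1; (−1)^{2·5·5}·(+1)^5·(-1)^2 = +1.
v=∞: 3 > 0 and 2805 > 0  ⇒  (a,b)_∞ = +1.
v=2: v_2(a)=-4, v_2(b)=-4; units ≡ 3, 5 (mod 8); ε·ε+αω+βω = 1·0+-4·1+-4·1 ≡ 0  ⇒  (a,b)_2 = +1.
v=43: a=43^-2·(≡2), b=43^-2·(≡23) mod 43; (2|43)=-1, (23|43)=+1; (−1)^{-2·-2·21}·(-1)^-2·(+1)^-2 = +1.
(3, 2805 / ℚ) ramifies at {5, 17}: a division algebra.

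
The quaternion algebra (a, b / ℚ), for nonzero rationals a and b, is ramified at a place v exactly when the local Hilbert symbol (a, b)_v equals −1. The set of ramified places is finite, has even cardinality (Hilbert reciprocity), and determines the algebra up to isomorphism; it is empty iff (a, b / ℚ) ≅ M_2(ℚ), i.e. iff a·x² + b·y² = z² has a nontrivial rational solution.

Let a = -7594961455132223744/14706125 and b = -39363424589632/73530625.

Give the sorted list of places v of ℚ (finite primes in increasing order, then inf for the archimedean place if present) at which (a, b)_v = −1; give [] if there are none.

[2, 5, 11, inf]

(a, b) ≡ (-1045, -493) mod (ℚ^×)²; places V = {2, 5, 7, 11, 13, 17, 19, 29, ∞}.
(a,b)_5: α=-3, u≡4; β=-4, v≡2 (mod 5); (4|5)=+1, (2|5)=-1; sign (−1)^0·+1^-4·-1^-3 = -1.
(a,b)_17: α=2, u≡4; β=1, v≡12 (mod 17); (4|17)=+1, (12|17)=-1; sign (−1)^0·+1^1·-1^2 = +1.
(a,b)_∞: sgn(-1045)=−, sgn(-493)=−, so -1.
(a,b)_2: α=8, β=6; u≡3, v≡3 (mod 8); ε(u)ε(v)=1·1, αω(v)=8·1, βω(u)=6·1; sum ≡ 1  ⇒  -1.
(a,b)_11: α=3, u≡1; β=2, v≡6 (mod 11); (1|11)=+1, (6|11)=-1; sign (−1)^0·+1^2·-1^3 = -1.
(a,b)_7: α=-6, u≡5; β=-6, v≡2 (mod 7); (5|7)=-1, (2|7)=+1; sign (−1)^0·-1^-6·+1^-6 = +1.
(a,b)_19: α=1, u≡10; β=2, v≡16 (mod 19); (10|19)=-1, (16|19)=+1; sign (−1)^0·-1^2·+1^1 = +1.
(a,b)_13: α=6, u≡11; β=4, v≡1 (mod 13); (11|13)=-1, (1|13)=+1; sign (−1)^0·-1^4·+1^6 = +1.
(a,b)_29: α=2, u≡6; β=1, v≡17 (mod 29); (6|29)=+1, (17|29)=-1; sign (−1)^0·+1^1·-1^2 = +1.
(-1045, -493 / ℚ) ramifies at {2, 5, 11, ∞}: a division algebra.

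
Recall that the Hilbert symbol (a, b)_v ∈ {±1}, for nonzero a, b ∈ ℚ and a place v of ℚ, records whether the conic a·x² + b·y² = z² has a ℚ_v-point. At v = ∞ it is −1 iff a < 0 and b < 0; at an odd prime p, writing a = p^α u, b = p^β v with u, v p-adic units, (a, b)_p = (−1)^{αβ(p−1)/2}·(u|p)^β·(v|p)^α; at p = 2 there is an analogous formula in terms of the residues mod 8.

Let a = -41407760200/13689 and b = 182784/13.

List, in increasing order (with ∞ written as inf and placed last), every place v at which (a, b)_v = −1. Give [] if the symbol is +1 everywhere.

(a, b) ≡ (-430882, 9282) mod (ℚ^×)²; places V = {2, 3, 5, 7, 13, 17, 19, 23, 29, 31, ∞}.
(a,b)_31: α=2, u≡7; β=0, v≡3 (mod 31); (7|31)=+1, (3|31)=-1; sign (−1)^0·+1^0·-1^2 = +1.
(a,b)_2: α=3, β=9; u≡7, v≡1 (mod 8); ε(u)ε(v)=1·0, αω(v)=3·0, βω(u)=9·0; sum ≡ 0  ⇒  +1.
(a,b)_17: α=1, u≡4; β=1, v≡15 (mod 17); (4|17)=+1, (15|17)=+1; sign (−1)^0·+1^1·+1^1 = +1.
(a,b)_7: α=0, u≡3; β=1, v≡5 (mod 7); (3|7)=-1, (5|7)=-1; sign (−1)^0·-1^1·-1^0 = -1.
(a,b)_29: α=1, u≡2; β=0, v≡2 (mod 29); (2|29)=-1, (2|29)=-1; sign (−1)^0·-1^0·-1^1 = -1.
(a,b)_13: α=-2, u≡4; β=-1, v≡4 (mod 13); (4|13)=+1, (4|13)=+1; sign (−1)^0·+1^-1·+1^-2 = +1.
(a,b)_3: α=-4, u≡2; β=1, v≡1 (mod 3); (2|3)=-1, (1|3)=+1; sign (−1)^0·-1^1·+1^-4 = -1.
(a,b)_23: α=1, u≡5; β=0, v≡2 (mod 23); (5|23)=-1, (2|23)=+1; sign (−1)^0·-1^0·+1^1 = +1.
(a,b)_∞: sgn(-430882)=−, sgn(9282)=+, so +1.
(a,b)_19: α=1, u≡13; β=0, v≡12 (mod 19); (13|19)=-1, (12|19)=-1; sign (−1)^0·-1^0·-1^1 = -1.
(a,b)_5: α=2, u≡3; β=0, v≡3 (mod 5); (3|5)=-1, (3|5)=-1; sign (−1)^0·-1^0·-1^2 = +1.
(-430882, 9282 / ℚ) ramifies at {3, 7, 19, 29}: a division algebra.

[3, 7, 19, 29]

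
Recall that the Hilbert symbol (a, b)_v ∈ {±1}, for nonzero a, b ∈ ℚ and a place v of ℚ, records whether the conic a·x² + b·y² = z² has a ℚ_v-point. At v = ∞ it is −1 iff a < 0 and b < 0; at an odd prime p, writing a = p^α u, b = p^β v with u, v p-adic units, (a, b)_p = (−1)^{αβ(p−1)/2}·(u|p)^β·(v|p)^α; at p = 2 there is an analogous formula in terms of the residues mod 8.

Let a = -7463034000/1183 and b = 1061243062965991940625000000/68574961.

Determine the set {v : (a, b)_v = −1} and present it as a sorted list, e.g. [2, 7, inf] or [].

Mod squares: a ≡ -17255, b ≡ 145. Check v ∈ {∞, 2, 3, 5, 7, 13, 17, 29}.
v=2: v_2(a)=4, v_2(b)=6; units ≡ 1, 1 (mod 8); ε·ε+αω+βω = 0·0+4·0+6·0 ≡ 0  ⇒  (a,b)_2 = +1.
v=29: a=29^3·(≡18), b=29^9·(≡5) mod 29; (18|29)=-1, (5|29)=+1; (−1)^{3·9·14}·(-1)^9·(+1)^3 = -1.
v=3: a=3^2·(≡1), b=3^4·(≡1) mod 3; (1|3)=+1, (1|3)=+1; (−1)^{2·4·1}·(+1)^4·(+1)^2 = +1.
v=17: a=17^1·(≡5), b=17^2·(≡16) mod 17; (5|17)=-1, (16|17)=+1; (−1)^{1·2·8}·(-1)^2·(+1)^1 = +1.
v=5: a=5^3·(≡1), b=5^11·(≡4) mod 5; (1|5)=+1, (4|5)=+1; (−1)^{3·11·2}·(+1)^11·(+1)^3 = +1.
v=∞: -17255 < 0 and 145 > 0  ⇒  (a,b)_∞ = +1.
v=13: a=13^-2·(≡1), b=13^-4·(≡5) mod 13; (1|13)=+1, (5|13)=-1; (−1)^{-2·-4·6}·(+1)^-4·(-1)^-2 = +1.
v=7: a=7^-1·(≡5), b=7^-4·(≡3) mod 7; (5|7)=-1, (3|7)=-1; (−1)^{-1·-4·3}·(-1)^-4·(-1)^-1 = -1.
|Ram(-17255, 145)| = 2, even; anisotropic at {7, 29}.

[7, 29]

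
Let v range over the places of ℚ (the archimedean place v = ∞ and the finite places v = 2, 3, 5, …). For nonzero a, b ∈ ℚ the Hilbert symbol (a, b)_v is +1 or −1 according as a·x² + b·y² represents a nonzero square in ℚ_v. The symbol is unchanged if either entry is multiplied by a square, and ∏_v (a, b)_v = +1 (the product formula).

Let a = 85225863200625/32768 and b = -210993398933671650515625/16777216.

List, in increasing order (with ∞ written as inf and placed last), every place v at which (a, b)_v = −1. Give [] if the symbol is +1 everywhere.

[17, 37]

(a, b) ≡ (26418, -17) mod (ℚ^×)²; places V = {2, 3, 5, 7, 17, 37, ∞}.
(a,b)_5: α=4, u≡2; β=6, v≡2 (mod 5); (2|5)=-1, (2|5)=-1; sign (−1)^0·-1^6·-1^4 = +1.
(a,b)_∞: sgn(26418)=+, sgn(-17)=−, so +1.
(a,b)_2: α=-15, β=-24; u≡1, v≡7 (mod 8); ε(u)ε(v)=0·1, αω(v)=-15·0, βω(u)=-24·0; sum ≡ 0  ⇒  +1.
(a,b)_7: α=3, u≡2; β=6, v≡4 (mod 7); (2|7)=+1, (4|7)=+1; sign (−1)^0·+1^6·+1^3 = +1.
(a,b)_37: α=1, u≡9; β=2, v≡17 (mod 37); (9|37)=+1, (17|37)=-1; sign (−1)^0·+1^2·-1^1 = -1.
(a,b)_17: α=3, u≡7; β=5, v≡13 (mod 17); (7|17)=-1, (13|17)=+1; sign (−1)^0·-1^5·+1^3 = -1.
(a,b)_3: α=7, u≡1; β=10, v≡1 (mod 3); (1|3)=+1, (1|3)=+1; sign (−1)^0·+1^10·+1^7 = +1.
|Ram(26418, -17)| = 2, even; anisotropic at {17, 37}.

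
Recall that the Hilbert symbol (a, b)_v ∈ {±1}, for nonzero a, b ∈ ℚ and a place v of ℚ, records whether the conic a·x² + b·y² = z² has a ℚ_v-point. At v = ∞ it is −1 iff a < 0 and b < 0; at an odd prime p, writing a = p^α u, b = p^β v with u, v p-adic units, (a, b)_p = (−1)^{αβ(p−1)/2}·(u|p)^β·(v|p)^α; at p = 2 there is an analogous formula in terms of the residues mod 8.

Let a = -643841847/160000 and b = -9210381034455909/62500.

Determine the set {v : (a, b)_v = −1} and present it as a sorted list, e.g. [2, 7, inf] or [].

[17, inf]

(a, b) ≡ (-703, -2261) mod (ℚ^×)²; places V = {2, 3, 5, 7, 11, 17, 19, 29, 37, ∞}.
(a,b)_29: α=2, u≡13; β=2, v≡25 (mod 29); (13|29)=+1, (25|29)=+1; sign (−1)^0·+1^2·+1^2 = +1.
(a,b)_2: α=-8, β=-2; u≡1, v≡3 (mod 8); ε(u)ε(v)=0·1, αω(v)=-8·1, βω(u)=-2·0; sum ≡ 0  ⇒  +1.
(a,b)_∞: sgn(-703)=−, sgn(-2261)=−, so -1.
(a,b)_5: α=-4, u≡3; β=-6, v≡4 (mod 5); (3|5)=-1, (4|5)=+1; sign (−1)^0·-1^-6·+1^-4 = +1.
(a,b)_37: α=1, u≡19; β=2, v≡26 (mod 37); (19|37)=-1, (26|37)=+1; sign (−1)^0·-1^2·+1^1 = +1.
(a,b)_3: α=2, u≡2; β=4, v≡1 (mod 3); (2|3)=-1, (1|3)=+1; sign (−1)^0·-1^4·+1^2 = +1.
(a,b)_7: α=0, u≡2; β=1, v≡3 (mod 7); (2|7)=+1, (3|7)=-1; sign (−1)^0·+1^1·-1^0 = +1.
(a,b)_11: α=2, u≡9; β=2, v≡5 (mod 11); (9|11)=+1, (5|11)=+1; sign (−1)^0·+1^2·+1^2 = +1.
(a,b)_19: α=1, u≡11; β=3, v≡2 (mod 19); (11|19)=+1, (2|19)=-1; sign (−1)^1·+1^3·-1^1 = +1.
(a,b)_17: α=0, u≡12; β=1, v≡3 (mod 17); (12|17)=-1, (3|17)=-1; sign (−1)^0·-1^1·-1^0 = -1.
Ram(-703, -2261) = {17, ∞}; no ℚ_17-point on the conic.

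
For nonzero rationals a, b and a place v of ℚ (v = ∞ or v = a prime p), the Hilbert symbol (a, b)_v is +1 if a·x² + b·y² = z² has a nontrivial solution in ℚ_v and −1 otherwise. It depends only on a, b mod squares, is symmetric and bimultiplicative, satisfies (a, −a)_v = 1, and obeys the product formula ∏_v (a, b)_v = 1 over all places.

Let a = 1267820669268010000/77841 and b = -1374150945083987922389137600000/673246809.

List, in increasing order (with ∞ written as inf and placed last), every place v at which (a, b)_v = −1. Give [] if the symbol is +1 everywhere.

Mod squares: a ≡ 18241, b ≡ -75790. Check v ∈ {∞, 2, 3, 5, 7, 11, 13, 17, 29, 31, 37, 53}.
v=29: a=29^1·(≡5), b=29^2·(≡9) mod 29; (5|29)=+1, (9|29)=+1; (−1)^{1·2·14}·(+1)^2·(+1)^1 = +1.
v=17: a=17^1·(≡13), b=17^2·(≡1) mod 17; (13|17)=+1, (1|17)=+1; (−1)^{1·2·8}·(+1)^2·(+1)^1 = +1.
v=3: a=3^-4·(≡1), b=3^-6·(≡2) mod 3; (1|3)=+1, (2|3)=-1; (−1)^{-4·-6·1}·(+1)^-6·(-1)^-4 = +1.
v=11: a=11^4·(≡3), b=11^5·(≡8) mod 11; (3|11)=+1, (8|11)=-1; (−1)^{4·5·5}·(+1)^5·(-1)^4 = +1.
v=53: a=53^2·(≡44), b=53^3·(≡52) mod 53; (44|53)=+1, (52|53)=+1; (−1)^{2·3·26}·(+1)^3·(+1)^2 = +1.
v=31: a=31^-2·(≡3), b=31^-4·(≡9) mod 31; (3|31)=-1, (9|31)=+1; (−1)^{-2·-4·15}·(-1)^-4·(+1)^-2 = +1.
v=7: a=7^0·(≡3), b=7^2·(≡5) mod 7; (3|7)=-1, (5|7)=-1; (−1)^{0·2·3}·(-1)^2·(-1)^0 = +1.
v=2: v_2(a)=4, v_2(b)=9; units ≡ 1, 1 (mod 8); ε·ε+αω+βω = 0·0+4·0+9·0 ≡ 0  ⇒  (a,b)_2 = +1.
v=13: a=13^2·(≡7), b=13^3·(≡7) mod 13; (7|13)=-1, (7|13)=-1; (−1)^{2·3·6}·(-1)^3·(-1)^2 = -1.
v=∞: 18241 > 0 and -75790 < 0  ⇒  (a,b)_∞ = +1.
v=5: a=5^4·(≡1), b=5^5·(≡2) mod 5; (1|5)=+1, (2|5)=-1; (−1)^{4·5·2}·(+1)^5·(-1)^4 = +1.
v=37: a=37^1·(≡34), b=37^2·(≡15) mod 37; (34|37)=+1, (15|37)=-1; (−1)^{1·2·18}·(+1)^2·(-1)^1 = -1.
Ram(18241, -75790) = {13, 37}; no ℚ_13-point on the conic.

[13, 37]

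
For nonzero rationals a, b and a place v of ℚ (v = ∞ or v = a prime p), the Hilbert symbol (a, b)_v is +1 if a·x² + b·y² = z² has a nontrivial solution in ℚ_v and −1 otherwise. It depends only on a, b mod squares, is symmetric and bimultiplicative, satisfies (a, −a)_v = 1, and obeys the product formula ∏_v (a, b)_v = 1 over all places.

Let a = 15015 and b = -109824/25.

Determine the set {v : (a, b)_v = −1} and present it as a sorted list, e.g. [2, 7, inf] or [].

Mod squares: a ≡ 15015, b ≡ -429. Check v ∈ {∞, 2, 3, 5, 7, 11, 13}.
v=2: v_2(a)=0, v_2(b)=8; units ≡ 7, 3 (mod 8); ε·ε+αω+βω = 1·1+0·1+8·0 ≡ 1  ⇒  (a,b)_2 = -1.
v=5: a=5^1·(≡3), b=5^-2·(≡1) mod 5; (3|5)=-1, (1|5)=+1; (−1)^{1·-2·2}·(-1)^-2·(+1)^1 = +1.
v=3: a=3^1·(≡1), b=3^1·(≡1) mod 3; (1|3)=+1, (1|3)=+1; (−1)^{1·1·1}·(+1)^1·(+1)^1 = -1.
v=13: a=13^1·(≡11), b=13^1·(≡11) mod 13; (11|13)=-1, (11|13)=-1; (−1)^{1·1·6}·(-1)^1·(-1)^1 = +1.
v=11: a=11^1·(≡1), b=11^1·(≡5) mod 11; (1|11)=+1, (5|11)=+1; (−1)^{1·1·5}·(+1)^1·(+1)^1 = -1.
v=7: a=7^1·(≡3), b=7^0·(≡5) mod 7; (3|7)=-1, (5|7)=-1; (−1)^{1·0·3}·(-1)^0·(-1)^1 = -1.
v=∞: 15015 > 0 and -429 < 0  ⇒  (a,b)_∞ = +1.
(15015, -429 / ℚ) ramifies at {2, 3, 7, 11}: a division algebra.

[2, 3, 7, 11]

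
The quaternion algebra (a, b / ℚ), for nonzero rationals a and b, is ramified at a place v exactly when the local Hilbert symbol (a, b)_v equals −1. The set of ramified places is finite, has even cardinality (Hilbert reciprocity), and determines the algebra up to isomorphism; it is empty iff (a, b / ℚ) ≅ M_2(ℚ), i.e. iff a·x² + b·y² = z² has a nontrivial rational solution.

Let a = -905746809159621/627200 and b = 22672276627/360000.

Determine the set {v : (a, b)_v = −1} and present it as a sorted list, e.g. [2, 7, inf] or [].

(a, b) ≡ (-442, 187) mod (ℚ^×)²; places V = {2, 3, 5, 7, 11, 13, 17, ∞}.
(a,b)_∞: sgn(-442)=−, sgn(187)=+, so +1.
(a,b)_11: α=6, u≡1; β=5, v≡7 (mod 11); (1|11)=+1, (7|11)=-1; sign (−1)^0·+1^5·-1^6 = +1.
(a,b)_17: α=1, u≡4; β=1, v≡11 (mod 17); (4|17)=+1, (11|17)=-1; sign (−1)^0·+1^1·-1^1 = -1.
(a,b)_2: α=-9, β=-6; u≡3, v≡3 (mod 8); ε(u)ε(v)=1·1, αω(v)=-9·1, βω(u)=-6·1; sum ≡ 0  ⇒  +1.
(a,b)_3: α=4, u≡2; β=-2, v≡1 (mod 3); (2|3)=-1, (1|3)=+1; sign (−1)^0·-1^-2·+1^4 = +1.
(a,b)_13: α=5, u≡6; β=2, v≡5 (mod 13); (6|13)=-1, (5|13)=-1; sign (−1)^0·-1^2·-1^5 = -1.
(a,b)_7: α=-2, u≡3; β=2, v≡5 (mod 7); (3|7)=-1, (5|7)=-1; sign (−1)^0·-1^2·-1^-2 = +1.
(a,b)_5: α=-2, u≡3; β=-4, v≡2 (mod 5); (3|5)=-1, (2|5)=-1; sign (−1)^0·-1^-4·-1^-2 = +1.
|Ram(-442, 187)| = 2, even; anisotropic at {13, 17}.

[13, 17]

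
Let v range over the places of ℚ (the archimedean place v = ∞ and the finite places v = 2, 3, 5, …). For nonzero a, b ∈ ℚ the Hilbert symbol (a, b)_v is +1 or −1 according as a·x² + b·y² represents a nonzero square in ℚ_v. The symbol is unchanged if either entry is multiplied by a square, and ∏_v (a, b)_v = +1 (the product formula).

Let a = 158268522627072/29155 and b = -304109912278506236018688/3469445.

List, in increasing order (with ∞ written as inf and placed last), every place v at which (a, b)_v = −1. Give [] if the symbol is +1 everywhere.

Mod squares: a ≡ 1190, b ≡ -715. Check v ∈ {∞, 2, 3, 5, 7, 11, 13, 17}.
v=7: a=7^-3·(≡4), b=7^-4·(≡3) mod 7; (4|7)=+1, (3|7)=-1; (−1)^{-3·-4·3}·(+1)^-4·(-1)^-3 = -1.
v=5: a=5^-1·(≡2), b=5^-1·(≡3) mod 5; (2|5)=-1, (3|5)=-1; (−1)^{-1·-1·2}·(-1)^-1·(-1)^-1 = +1.
v=13: a=13^2·(≡8), b=13^3·(≡10) mod 13; (8|13)=-1, (10|13)=+1; (−1)^{2·3·6}·(-1)^3·(+1)^2 = -1.
v=17: a=17^-1·(≡16), b=17^-2·(≡9) mod 17; (16|17)=+1, (9|17)=+1; (−1)^{-1·-2·8}·(+1)^-2·(+1)^-1 = +1.
v=11: a=11^2·(≡10), b=11^3·(≡1) mod 11; (10|11)=-1, (1|11)=+1; (−1)^{2·3·5}·(-1)^3·(+1)^2 = -1.
v=3: a=3^10·(≡2), b=3^18·(≡2) mod 3; (2|3)=-1, (2|3)=-1; (−1)^{10·18·1}·(-1)^18·(-1)^10 = +1.
v=∞: 1190 > 0 and -715 < 0  ⇒  (a,b)_∞ = +1.
v=2: v_2(a)=17, v_2(b)=28; units ≡ 3, 5 (mod 8); ε·ε+αω+βω = 1·0+17·1+28·1 ≡ 1  ⇒  (a,b)_2 = -1.
(1190, -715 / ℚ) ramifies at {2, 7, 11, 13}: a division algebra.

[2, 7, 11, 13]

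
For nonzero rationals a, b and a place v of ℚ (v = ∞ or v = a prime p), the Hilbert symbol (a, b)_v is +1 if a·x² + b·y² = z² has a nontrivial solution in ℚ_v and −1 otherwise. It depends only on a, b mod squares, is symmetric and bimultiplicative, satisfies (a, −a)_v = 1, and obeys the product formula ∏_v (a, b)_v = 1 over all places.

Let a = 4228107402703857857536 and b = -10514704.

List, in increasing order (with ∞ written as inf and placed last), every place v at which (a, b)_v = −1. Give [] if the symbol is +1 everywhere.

(a, b) ≡ (9560749, -657169) mod (ℚ^×)²; places V = {2, 11, 17, 29, 31, 41, 43, ∞}.
(a,b)_11: α=1, u≡3; β=0, v≡9 (mod 11); (3|11)=+1, (9|11)=+1; sign (−1)^0·+1^0·+1^1 = +1.
(a,b)_31: α=2, u≡14; β=1, v≡18 (mod 31); (14|31)=+1, (18|31)=+1; sign (−1)^0·+1^1·+1^2 = +1.
(a,b)_43: α=3, u≡34; β=1, v≡13 (mod 43); (34|43)=-1, (13|43)=+1; sign (−1)^1·-1^1·+1^3 = +1.
(a,b)_41: α=1, u≡15; β=0, v≡33 (mod 41); (15|41)=-1, (33|41)=+1; sign (−1)^0·-1^0·+1^1 = +1.
(a,b)_29: α=3, u≡6; β=1, v≡11 (mod 29); (6|29)=+1, (11|29)=-1; sign (−1)^0·+1^1·-1^3 = -1.
(a,b)_∞: sgn(9560749)=+, sgn(-657169)=−, so +1.
(a,b)_2: α=10, β=4; u≡5, v≡7 (mod 8); ε(u)ε(v)=0·1, αω(v)=10·0, βω(u)=4·1; sum ≡ 0  ⇒  +1.
(a,b)_17: α=3, u≡12; β=1, v≡16 (mod 17); (12|17)=-1, (16|17)=+1; sign (−1)^0·-1^1·+1^3 = -1.
Ram(9560749, -657169) = {17, 29}; no ℚ_17-point on the conic.

[17, 29]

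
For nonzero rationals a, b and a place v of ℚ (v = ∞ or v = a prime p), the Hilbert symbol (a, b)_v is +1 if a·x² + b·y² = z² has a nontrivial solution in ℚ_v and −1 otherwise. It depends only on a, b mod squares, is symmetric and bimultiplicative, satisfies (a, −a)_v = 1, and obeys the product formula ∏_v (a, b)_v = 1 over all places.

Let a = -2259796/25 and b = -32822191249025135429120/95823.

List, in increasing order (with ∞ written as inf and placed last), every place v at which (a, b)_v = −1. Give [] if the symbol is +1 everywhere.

[29, inf]

Mod squares: a ≡ -4669, b ≡ -1610. Check v ∈ {∞, 2, 3, 5, 7, 11, 13, 23, 29}.
v=29: a=29^1·(≡22), b=29^6·(≡26) mod 29; (22|29)=+1, (26|29)=-1; (−1)^{1·6·14}·(+1)^6·(-1)^1 = -1.
v=2: v_2(a)=2, v_2(b)=9; units ≡ 3, 3 (mod 8); ε·ε+αω+βω = 1·1+2·1+9·1 ≡ 0  ⇒  (a,b)_2 = +1.
v=3: a=3^0·(≡2), b=3^-4·(≡1) mod 3; (2|3)=-1, (1|3)=+1; (−1)^{0·-4·1}·(-1)^-4·(+1)^0 = +1.
v=11: a=11^2·(≡8), b=11^6·(≡6) mod 11; (8|11)=-1, (6|11)=-1; (−1)^{2·6·5}·(-1)^6·(-1)^2 = +1.
v=∞: -4669 < 0 and -1610 < 0  ⇒  (a,b)_∞ = -1.
v=13: a=13^0·(≡6), b=13^-2·(≡5) mod 13; (6|13)=-1, (5|13)=-1; (−1)^{0·-2·6}·(-1)^-2·(-1)^0 = +1.
v=7: a=7^1·(≡3), b=7^-1·(≡4) mod 7; (3|7)=-1, (4|7)=+1; (−1)^{1·-1·3}·(-1)^-1·(+1)^1 = +1.
v=5: a=5^-2·(≡4), b=5^1·(≡2) mod 5; (4|5)=+1, (2|5)=-1; (−1)^{-2·1·2}·(+1)^1·(-1)^-2 = +1.
v=23: a=23^1·(≡2), b=23^3·(≡19) mod 23; (2|23)=+1, (19|23)=-1; (−1)^{1·3·11}·(+1)^3·(-1)^1 = +1.
Ram(-4669, -1610) = {29, ∞}; no ℚ_29-point on the conic.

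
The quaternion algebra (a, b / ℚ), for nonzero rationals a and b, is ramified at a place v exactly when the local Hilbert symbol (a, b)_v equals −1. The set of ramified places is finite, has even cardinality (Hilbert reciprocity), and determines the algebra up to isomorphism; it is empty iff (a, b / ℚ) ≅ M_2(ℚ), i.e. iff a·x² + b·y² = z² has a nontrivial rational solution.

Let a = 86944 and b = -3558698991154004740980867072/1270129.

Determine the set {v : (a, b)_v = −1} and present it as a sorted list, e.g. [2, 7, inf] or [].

Mod squares: a ≡ 5434, b ≡ -17. Check v ∈ {∞, 2, 3, 7, 11, 13, 17, 19, 23, 29}.
v=13: a=13^1·(≡6), b=13^4·(≡9) mod 13; (6|13)=-1, (9|13)=+1; (−1)^{1·4·6}·(-1)^4·(+1)^1 = +1.
v=19: a=19^1·(≡16), b=19^4·(≡8) mod 19; (16|19)=+1, (8|19)=-1; (−1)^{1·4·9}·(+1)^4·(-1)^1 = -1.
v=29: a=29^0·(≡2), b=29^2·(≡14) mod 29; (2|29)=-1, (14|29)=-1; (−1)^{0·2·14}·(-1)^2·(-1)^0 = +1.
v=2: v_2(a)=5, v_2(b)=22; units ≡ 5, 7 (mod 8); ε·ε+αω+βω = 0·1+5·0+22·1 ≡ 0  ⇒  (a,b)_2 = +1.
v=23: a=23^0·(≡4), b=23^-2·(≡4) mod 23; (4|23)=+1, (4|23)=+1; (−1)^{0·-2·11}·(+1)^-2·(+1)^0 = +1.
v=11: a=11^1·(≡6), b=11^6·(≡5) mod 11; (6|11)=-1, (5|11)=+1; (−1)^{1·6·5}·(-1)^6·(+1)^1 = +1.
v=∞: 5434 > 0 and -17 < 0  ⇒  (a,b)_∞ = +1.
v=3: a=3^0·(≡1), b=3^2·(≡1) mod 3; (1|3)=+1, (1|3)=+1; (−1)^{0·2·1}·(+1)^2·(+1)^0 = +1.
v=7: a=7^0·(≡4), b=7^-4·(≡1) mod 7; (4|7)=+1, (1|7)=+1; (−1)^{0·-4·3}·(+1)^-4·(+1)^0 = +1.
v=17: a=17^0·(≡6), b=17^1·(≡1) mod 17; (6|17)=-1, (1|17)=+1; (−1)^{0·1·8}·(-1)^1·(+1)^0 = -1.
|Ram(5434, -17)| = 2, even; anisotropic at {17, 19}.

[17, 19]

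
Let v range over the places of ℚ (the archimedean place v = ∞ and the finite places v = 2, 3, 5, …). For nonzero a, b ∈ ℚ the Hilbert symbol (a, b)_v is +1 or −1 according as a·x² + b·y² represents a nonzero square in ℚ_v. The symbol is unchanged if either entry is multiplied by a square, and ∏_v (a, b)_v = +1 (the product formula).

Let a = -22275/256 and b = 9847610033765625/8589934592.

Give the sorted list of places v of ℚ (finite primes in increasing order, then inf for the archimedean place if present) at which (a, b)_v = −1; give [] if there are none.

(a, b) ≡ (-11, 2) mod (ℚ^×)²; places V = {2, 3, 5, 11, ∞}.
(a,b)_11: α=1, u≡7; β=4, v≡6 (mod 11); (7|11)=-1, (6|11)=-1; sign (−1)^0·-1^4·-1^1 = -1.
(a,b)_2: α=-8, β=-33; u≡5, v≡1 (mod 8); ε(u)ε(v)=0·0, αω(v)=-8·0, βω(u)=-33·1; sum ≡ 1  ⇒  -1.
(a,b)_5: α=2, u≡4; β=6, v≡3 (mod 5); (4|5)=+1, (3|5)=-1; sign (−1)^0·+1^6·-1^2 = +1.
(a,b)_∞: sgn(-11)=−, sgn(2)=+, so +1.
(a,b)_3: α=4, u≡1; β=16, v≡2 (mod 3); (1|3)=+1, (2|3)=-1; sign (−1)^0·+1^16·-1^4 = +1.
|Ram(-11, 2)| = 2, even; anisotropic at {2, 11}.

[2, 11]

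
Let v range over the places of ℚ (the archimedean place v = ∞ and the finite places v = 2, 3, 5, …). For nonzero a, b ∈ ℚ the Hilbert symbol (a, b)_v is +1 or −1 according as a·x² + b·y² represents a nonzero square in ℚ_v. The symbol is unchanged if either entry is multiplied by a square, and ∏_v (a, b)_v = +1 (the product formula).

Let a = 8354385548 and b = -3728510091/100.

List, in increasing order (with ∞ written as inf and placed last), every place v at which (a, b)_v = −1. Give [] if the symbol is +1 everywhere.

[17, 31, 37, 53]

(a, b) ≡ (2088596387, -1433491) mod (ℚ^×)²; places V = {2, 3, 5, 17, 31, 37, 43, 47, 53, ∞}.
(a,b)_31: α=1, u≡9; β=0, v≡13 (mod 31); (9|31)=+1, (13|31)=-1; sign (−1)^0·+1^0·-1^1 = -1.
(a,b)_37: α=1, u≡2; β=1, v≡4 (mod 37); (2|37)=-1, (4|37)=+1; sign (−1)^0·-1^1·+1^1 = -1.
(a,b)_47: α=1, u≡12; β=0, v≡24 (mod 47); (12|47)=+1, (24|47)=+1; sign (−1)^0·+1^0·+1^1 = +1.
(a,b)_2: α=2, β=-2; u≡3, v≡5 (mod 8); ε(u)ε(v)=1·0, αω(v)=2·1, βω(u)=-2·1; sum ≡ 0  ⇒  +1.
(a,b)_5: α=0, u≡3; β=-2, v≡1 (mod 5); (3|5)=-1, (1|5)=+1; sign (−1)^0·-1^-2·+1^0 = +1.
(a,b)_53: α=1, u≡19; β=1, v≡29 (mod 53); (19|53)=-1, (29|53)=+1; sign (−1)^0·-1^1·+1^1 = -1.
(a,b)_17: α=1, u≡8; β=3, v≡5 (mod 17); (8|17)=+1, (5|17)=-1; sign (−1)^0·+1^3·-1^1 = -1.
(a,b)_43: α=1, u≡18; β=1, v≡25 (mod 43); (18|43)=-1, (25|43)=+1; sign (−1)^1·-1^1·+1^1 = +1.
(a,b)_3: α=0, u≡2; β=2, v≡2 (mod 3); (2|3)=-1, (2|3)=-1; sign (−1)^0·-1^2·-1^0 = +1.
(a,b)_∞: sgn(2088596387)=+, sgn(-1433491)=−, so +1.
|Ram(2088596387, -1433491)| = 4, even; anisotropic at {17, 31, 37, 53}.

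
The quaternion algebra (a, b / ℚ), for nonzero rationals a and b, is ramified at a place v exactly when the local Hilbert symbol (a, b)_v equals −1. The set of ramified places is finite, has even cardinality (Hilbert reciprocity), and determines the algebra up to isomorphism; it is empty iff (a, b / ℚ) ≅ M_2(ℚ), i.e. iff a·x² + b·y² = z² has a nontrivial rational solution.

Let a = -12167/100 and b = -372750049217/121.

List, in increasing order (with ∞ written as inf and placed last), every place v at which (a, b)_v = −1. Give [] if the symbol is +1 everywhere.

[7, 19, 23, inf]

(a, b) ≡ (-23, -4169417) mod (ℚ^×)²; places V = {2, 5, 7, 11, 13, 19, 23, 29, 47, ∞}.
(a,b)_13: α=0, u≡3; β=2, v≡5 (mod 13); (3|13)=+1, (5|13)=-1; sign (−1)^0·+1^2·-1^0 = +1.
(a,b)_47: α=0, u≡1; β=1, v≡3 (mod 47); (1|47)=+1, (3|47)=+1; sign (−1)^0·+1^1·+1^0 = +1.
(a,b)_19: α=0, u≡10; β=1, v≡6 (mod 19); (10|19)=-1, (6|19)=+1; sign (−1)^0·-1^1·+1^0 = -1.
(a,b)_∞: sgn(-23)=−, sgn(-4169417)=−, so -1.
(a,b)_7: α=0, u≡3; β=1, v≡5 (mod 7); (3|7)=-1, (5|7)=-1; sign (−1)^0·-1^1·-1^0 = -1.
(a,b)_23: α=3, u≡20; β=3, v≡17 (mod 23); (20|23)=-1, (17|23)=-1; sign (−1)^1·-1^3·-1^3 = -1.
(a,b)_11: α=0, u≡10; β=-2, v≡4 (mod 11); (10|11)=-1, (4|11)=+1; sign (−1)^0·-1^-2·+1^0 = +1.
(a,b)_2: α=-2, β=0; u≡1, v≡7 (mod 8); ε(u)ε(v)=0·1, αω(v)=-2·0, βω(u)=0·0; sum ≡ 0  ⇒  +1.
(a,b)_5: α=-2, u≡2; β=0, v≡3 (mod 5); (2|5)=-1, (3|5)=-1; sign (−1)^0·-1^0·-1^-2 = +1.
(a,b)_29: α=0, u≡1; β=1, v≡24 (mod 29); (1|29)=+1, (24|29)=+1; sign (−1)^0·+1^1·+1^0 = +1.
(-23, -4169417 / ℚ) ramifies at {7, 19, 23, ∞}: a division algebra.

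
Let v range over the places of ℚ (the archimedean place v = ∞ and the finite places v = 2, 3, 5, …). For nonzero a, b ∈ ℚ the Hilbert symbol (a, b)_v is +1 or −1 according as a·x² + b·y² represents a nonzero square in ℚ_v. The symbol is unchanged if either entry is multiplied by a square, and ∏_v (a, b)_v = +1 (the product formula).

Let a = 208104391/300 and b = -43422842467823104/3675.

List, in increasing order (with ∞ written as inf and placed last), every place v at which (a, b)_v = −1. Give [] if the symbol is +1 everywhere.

Mod squares: a ≡ 5159613, b ≡ -3598842. Check v ∈ {∞, 2, 3, 5, 7, 11, 13, 23, 29, 37, 43, 47}.
v=47: a=47^1·(≡17), b=47^2·(≡9) mod 47; (17|47)=+1, (9|47)=+1; (−1)^{1·2·23}·(+1)^2·(+1)^1 = +1.
v=2: v_2(a)=-2, v_2(b)=9; units ≡ 5, 3 (mod 8); ε·ε+αω+βω = 0·1+-2·1+9·1 ≡ 1  ⇒  (a,b)_2 = -1.
v=13: a=13^0·(≡1), b=13^1·(≡1) mod 13; (1|13)=+1, (1|13)=+1; (−1)^{0·1·6}·(+1)^1·(+1)^0 = +1.
v=23: a=23^1·(≡1), b=23^2·(≡20) mod 23; (1|23)=+1, (20|23)=-1; (−1)^{1·2·11}·(+1)^2·(-1)^1 = -1.
v=7: a=7^0·(≡2), b=7^-2·(≡3) mod 7; (2|7)=+1, (3|7)=-1; (−1)^{0·-2·3}·(+1)^-2·(-1)^0 = +1.
v=37: a=37^1·(≡9), b=37^1·(≡9) mod 37; (9|37)=+1, (9|37)=+1; (−1)^{1·1·18}·(+1)^1·(+1)^1 = +1.
v=29: a=29^0·(≡13), b=29^1·(≡7) mod 29; (13|29)=+1, (7|29)=+1; (−1)^{0·1·14}·(+1)^1·(+1)^0 = +1.
v=43: a=43^1·(≡13), b=43^1·(≡27) mod 43; (13|43)=+1, (27|43)=-1; (−1)^{1·1·21}·(+1)^1·(-1)^1 = +1.
v=5: a=5^-2·(≡3), b=5^-2·(≡3) mod 5; (3|5)=-1, (3|5)=-1; (−1)^{-2·-2·2}·(-1)^-2·(-1)^-2 = +1.
v=11: a=11^2·(≡7), b=11^2·(≡10) mod 11; (7|11)=-1, (10|11)=-1; (−1)^{2·2·5}·(-1)^2·(-1)^2 = +1.
v=∞: 5159613 > 0 and -3598842 < 0  ⇒  (a,b)_∞ = +1.
v=3: a=3^-1·(≡1), b=3^-1·(≡2) mod 3; (1|3)=+1, (2|3)=-1; (−1)^{-1·-1·1}·(+1)^-1·(-1)^-1 = +1.
|Ram(5159613, -3598842)| = 2, even; anisotropic at {2, 23}.

[2, 23]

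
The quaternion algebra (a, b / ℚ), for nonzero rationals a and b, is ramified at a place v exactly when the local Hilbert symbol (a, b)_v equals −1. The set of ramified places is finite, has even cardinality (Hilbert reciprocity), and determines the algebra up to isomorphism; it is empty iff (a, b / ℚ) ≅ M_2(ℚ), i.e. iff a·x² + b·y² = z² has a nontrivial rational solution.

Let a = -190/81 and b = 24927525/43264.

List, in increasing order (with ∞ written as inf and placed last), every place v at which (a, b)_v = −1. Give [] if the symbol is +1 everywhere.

(a, b) ≡ (-190, 2261) mod (ℚ^×)²; places V = {2, 3, 5, 7, 13, 17, 19, ∞}.
(a,b)_2: α=1, β=-8; u≡1, v≡5 (mod 8); ε(u)ε(v)=0·0, αω(v)=1·1, βω(u)=-8·0; sum ≡ 1  ⇒  -1.
(a,b)_∞: sgn(-190)=−, sgn(2261)=+, so +1.
(a,b)_5: α=1, u≡2; β=2, v≡4 (mod 5); (2|5)=-1, (4|5)=+1; sign (−1)^0·-1^2·+1^1 = +1.
(a,b)_3: α=-4, u≡2; β=2, v≡2 (mod 3); (2|3)=-1, (2|3)=-1; sign (−1)^0·-1^2·-1^-4 = +1.
(a,b)_17: α=0, u≡5; β=1, v≡10 (mod 17); (5|17)=-1, (10|17)=-1; sign (−1)^0·-1^1·-1^0 = -1.
(a,b)_13: α=0, u≡6; β=-2, v≡10 (mod 13); (6|13)=-1, (10|13)=+1; sign (−1)^0·-1^-2·+1^0 = +1.
(a,b)_19: α=1, u≡17; β=1, v≡6 (mod 19); (17|19)=+1, (6|19)=+1; sign (−1)^1·+1^1·+1^1 = -1.
(a,b)_7: α=0, u≡5; β=3, v≡2 (mod 7); (5|7)=-1, (2|7)=+1; sign (−1)^0·-1^3·+1^0 = -1.
(-190, 2261 / ℚ) ramifies at {2, 7, 17, 19}: a division algebra.

[2, 7, 17, 19]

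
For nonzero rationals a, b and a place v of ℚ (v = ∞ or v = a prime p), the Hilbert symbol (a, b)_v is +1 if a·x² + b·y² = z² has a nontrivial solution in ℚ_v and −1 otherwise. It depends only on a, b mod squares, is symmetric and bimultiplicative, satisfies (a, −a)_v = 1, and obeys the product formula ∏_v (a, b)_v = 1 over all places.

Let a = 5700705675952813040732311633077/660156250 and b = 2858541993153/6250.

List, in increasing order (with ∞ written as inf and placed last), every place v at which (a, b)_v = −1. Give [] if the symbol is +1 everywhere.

[2, 11]

Mod squares: a ≡ 9570, b ≡ 1483930. Check v ∈ {∞, 2, 3, 5, 7, 11, 13, 17, 19, 29, 43}.
v=7: a=7^6·(≡1), b=7^3·(≡1) mod 7; (1|7)=+1, (1|7)=+1; (−1)^{6·3·3}·(+1)^3·(+1)^6 = +1.
v=19: a=19^4·(≡14), b=19^2·(≡11) mod 19; (14|19)=-1, (11|19)=+1; (−1)^{4·2·9}·(-1)^2·(+1)^4 = +1.
v=11: a=11^5·(≡4), b=11^2·(≡8) mod 11; (4|11)=+1, (8|11)=-1; (−1)^{5·2·5}·(+1)^2·(-1)^5 = -1.
v=29: a=29^3·(≡19), b=29^1·(≡19) mod 29; (19|29)=-1, (19|29)=-1; (−1)^{3·1·14}·(-1)^1·(-1)^3 = +1.
v=17: a=17^2·(≡1), b=17^1·(≡5) mod 17; (1|17)=+1, (5|17)=-1; (−1)^{2·1·8}·(+1)^1·(-1)^2 = +1.
v=3: a=3^11·(≡1), b=3^2·(≡1) mod 3; (1|3)=+1, (1|3)=+1; (−1)^{11·2·1}·(+1)^2·(+1)^11 = +1.
v=43: a=43^2·(≡21), b=43^1·(≡41) mod 43; (21|43)=+1, (41|43)=+1; (−1)^{2·1·21}·(+1)^1·(+1)^2 = +1.
v=2: v_2(a)=-1, v_2(b)=-1; units ≡ 1, 5 (mod 8); ε·ε+αω+βω = 0·0+-1·1+-1·0 ≡ 1  ⇒  (a,b)_2 = -1.
v=∞: 9570 > 0 and 1483930 > 0  ⇒  (a,b)_∞ = +1.
v=5: a=5^-9·(≡4), b=5^-5·(≡4) mod 5; (4|5)=+1, (4|5)=+1; (−1)^{-9·-5·2}·(+1)^-5·(+1)^-9 = +1.
v=13: a=13^-2·(≡11), b=13^0·(≡8) mod 13; (11|13)=-1, (8|13)=-1; (−1)^{-2·0·6}·(-1)^0·(-1)^-2 = +1.
|Ram(9570, 1483930)| = 2, even; anisotropic at {2, 11}.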